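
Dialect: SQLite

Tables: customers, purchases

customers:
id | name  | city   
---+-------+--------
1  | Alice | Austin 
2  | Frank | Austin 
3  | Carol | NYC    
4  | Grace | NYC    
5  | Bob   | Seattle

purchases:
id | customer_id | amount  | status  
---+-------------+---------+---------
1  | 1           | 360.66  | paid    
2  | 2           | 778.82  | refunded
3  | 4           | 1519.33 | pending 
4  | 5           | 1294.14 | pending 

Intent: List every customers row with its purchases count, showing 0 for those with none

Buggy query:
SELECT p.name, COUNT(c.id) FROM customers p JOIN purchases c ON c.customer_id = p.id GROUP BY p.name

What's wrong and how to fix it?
Bug: An inner join excludes parents with zero children

Fix: Switch to LEFT JOIN to retain unmatched parent rows

Corrected query:
SELECT p.name, COUNT(c.id) FROM customers p LEFT JOIN purchases c ON c.customer_id = p.id GROUP BY p.name

Result:
name  | COUNT(c.id)
------+------------
Alice | 1          
Bob   | 1          
Carol | 0          
Frank | 1          
Grace | 1          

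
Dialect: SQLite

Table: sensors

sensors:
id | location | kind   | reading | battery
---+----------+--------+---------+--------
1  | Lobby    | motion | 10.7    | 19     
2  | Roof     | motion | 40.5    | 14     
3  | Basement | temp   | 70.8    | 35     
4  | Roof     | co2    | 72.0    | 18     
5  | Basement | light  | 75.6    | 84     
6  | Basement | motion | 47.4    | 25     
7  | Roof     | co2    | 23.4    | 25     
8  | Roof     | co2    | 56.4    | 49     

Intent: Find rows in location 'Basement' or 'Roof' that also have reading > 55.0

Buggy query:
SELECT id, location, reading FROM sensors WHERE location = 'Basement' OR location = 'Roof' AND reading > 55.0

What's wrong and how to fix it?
Bug: Without parentheses, AND is evaluated before OR, so the reading filter only applies to the 'Roof' branch

Fix: Group the OR with parentheses (or use IN), then AND the threshold

Corrected query:
SELECT id, location, reading FROM sensors WHERE (location = 'Basement' OR location = 'Roof') AND reading > 55.0

Result:
id | location | reading
---+----------+--------
3  | Basement | 70.8   
4  | Roof     | 72     
5  | Basement | 75.6   
8  | Roof     | 56.4   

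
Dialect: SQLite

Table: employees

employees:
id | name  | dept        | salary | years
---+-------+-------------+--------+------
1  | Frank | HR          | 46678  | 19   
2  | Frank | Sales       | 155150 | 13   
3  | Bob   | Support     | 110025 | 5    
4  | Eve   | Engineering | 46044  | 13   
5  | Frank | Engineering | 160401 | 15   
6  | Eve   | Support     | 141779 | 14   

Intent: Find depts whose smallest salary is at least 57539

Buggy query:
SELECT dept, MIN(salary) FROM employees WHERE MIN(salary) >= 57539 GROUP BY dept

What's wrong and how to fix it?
Bug: MIN() in WHERE is a misuse of aggregate

Fix: Use HAVING for the per-group MIN condition

Corrected query:
SELECT dept, MIN(salary) FROM employees GROUP BY dept HAVING MIN(salary) >= 57539

Result:
dept    | MIN(salary)
--------+------------
Sales   | 155150     
Support | 110025     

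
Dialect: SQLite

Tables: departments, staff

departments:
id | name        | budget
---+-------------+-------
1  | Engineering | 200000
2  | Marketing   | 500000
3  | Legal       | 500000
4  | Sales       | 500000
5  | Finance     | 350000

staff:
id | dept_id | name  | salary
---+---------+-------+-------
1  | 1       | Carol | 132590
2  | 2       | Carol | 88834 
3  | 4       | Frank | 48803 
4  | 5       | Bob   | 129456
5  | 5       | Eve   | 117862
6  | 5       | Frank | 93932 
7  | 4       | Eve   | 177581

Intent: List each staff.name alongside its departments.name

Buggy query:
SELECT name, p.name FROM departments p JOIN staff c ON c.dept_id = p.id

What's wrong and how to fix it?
Bug: 'name' exists in both joined tables, so the database can't tell which one is meant

Fix: Qualify the column with its table alias (c.name)

Corrected query:
SELECT c.name, p.name FROM departments p JOIN staff c ON c.dept_id = p.id

Result:
name  | name       
------+------------
Carol | Engineering
Carol | Marketing  
Frank | Sales      
Bob   | Finance    
Eve   | Finance    
Frank | Finance    
Eve   | Sales      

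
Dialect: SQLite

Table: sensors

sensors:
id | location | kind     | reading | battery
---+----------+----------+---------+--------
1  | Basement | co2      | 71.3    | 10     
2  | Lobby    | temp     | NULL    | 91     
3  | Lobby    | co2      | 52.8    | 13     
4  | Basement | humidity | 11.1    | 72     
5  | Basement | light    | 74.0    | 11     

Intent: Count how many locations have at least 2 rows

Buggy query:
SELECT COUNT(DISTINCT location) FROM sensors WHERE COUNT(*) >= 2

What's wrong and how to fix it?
Bug: WHERE filters individual rows, not groups, so a group-level COUNT is invalid there

Fix: Use a subquery that GROUPs and filters with HAVING, then count its rows

Corrected query:
SELECT COUNT(*) FROM (SELECT location FROM sensors GROUP BY location HAVING COUNT(*) >= 2)

Result:
COUNT(*)
--------
2       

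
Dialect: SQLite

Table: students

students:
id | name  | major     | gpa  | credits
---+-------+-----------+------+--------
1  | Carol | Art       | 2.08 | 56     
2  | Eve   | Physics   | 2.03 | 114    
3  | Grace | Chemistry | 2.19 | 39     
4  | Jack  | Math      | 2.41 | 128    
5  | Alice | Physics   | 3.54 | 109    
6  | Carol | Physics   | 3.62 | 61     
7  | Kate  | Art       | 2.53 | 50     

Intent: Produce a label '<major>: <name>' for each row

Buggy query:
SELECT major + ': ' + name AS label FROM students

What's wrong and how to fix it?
Bug: SQLite uses || for string concatenation; + coerces text to numbers (yielding 0)

Fix: Replace + with || to concatenate text

Corrected query:
SELECT major || ': ' || name AS label FROM students

Result:
label           
----------------
Art: Carol      
Physics: Eve    
Chemistry: Grace
Math: Jack      
Physics: Alice  
Physics: Carol  
Art: Kate       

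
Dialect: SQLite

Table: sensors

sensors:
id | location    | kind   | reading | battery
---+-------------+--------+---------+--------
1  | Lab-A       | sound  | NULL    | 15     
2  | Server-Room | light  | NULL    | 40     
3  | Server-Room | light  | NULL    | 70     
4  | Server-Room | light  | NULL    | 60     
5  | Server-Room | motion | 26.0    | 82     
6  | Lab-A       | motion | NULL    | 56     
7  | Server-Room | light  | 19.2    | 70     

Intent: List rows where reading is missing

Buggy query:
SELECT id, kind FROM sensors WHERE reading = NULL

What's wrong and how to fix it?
Bug: '= NULL' is always unknown in SQL three-valued logic, so no rows match

Fix: Use IS NULL to test for NULL

Corrected query:
SELECT id, kind FROM sensors WHERE reading IS NULL

Result:
id | kind  
---+-------
1  | sound 
2  | light 
3  | light 
4  | light 
6  | motion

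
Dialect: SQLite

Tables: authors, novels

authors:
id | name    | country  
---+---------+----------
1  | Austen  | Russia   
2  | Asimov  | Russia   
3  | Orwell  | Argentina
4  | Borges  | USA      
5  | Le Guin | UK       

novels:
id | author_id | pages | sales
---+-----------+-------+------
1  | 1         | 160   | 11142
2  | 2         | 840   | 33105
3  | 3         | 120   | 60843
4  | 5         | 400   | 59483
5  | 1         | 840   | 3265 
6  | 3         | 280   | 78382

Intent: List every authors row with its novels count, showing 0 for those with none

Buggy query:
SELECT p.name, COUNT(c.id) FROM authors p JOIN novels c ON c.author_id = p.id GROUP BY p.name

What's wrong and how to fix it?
Bug: INNER JOIN drops authors rows that have no matching novels rows

Fix: Use LEFT JOIN so parents without children still appear (COUNT(c.id) gives 0)

Corrected query:
SELECT p.name, COUNT(c.id) FROM authors p LEFT JOIN novels c ON c.author_id = p.id GROUP BY p.name

Result:
name    | COUNT(c.id)
--------+------------
Asimov  | 1          
Austen  | 2          
Borges  | 0          
Le Guin | 1          
Orwell  | 2          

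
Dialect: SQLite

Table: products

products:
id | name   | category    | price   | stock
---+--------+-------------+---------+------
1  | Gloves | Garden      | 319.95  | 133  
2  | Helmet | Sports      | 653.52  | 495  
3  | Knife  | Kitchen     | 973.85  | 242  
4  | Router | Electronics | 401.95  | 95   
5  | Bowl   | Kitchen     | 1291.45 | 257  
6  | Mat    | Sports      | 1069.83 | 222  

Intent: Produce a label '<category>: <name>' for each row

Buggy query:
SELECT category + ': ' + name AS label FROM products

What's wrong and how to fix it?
Bug: '+' is numeric addition; on text columns SQLite converts them to 0 instead of concatenating

Fix: Use the || operator for string concatenation

Corrected query:
SELECT category || ': ' || name AS label FROM products

Result:
label              
-------------------
Garden: Gloves     
Sports: Helmet     
Kitchen: Knife     
Electronics: Router
Kitchen: Bowl      
Sports: Mat        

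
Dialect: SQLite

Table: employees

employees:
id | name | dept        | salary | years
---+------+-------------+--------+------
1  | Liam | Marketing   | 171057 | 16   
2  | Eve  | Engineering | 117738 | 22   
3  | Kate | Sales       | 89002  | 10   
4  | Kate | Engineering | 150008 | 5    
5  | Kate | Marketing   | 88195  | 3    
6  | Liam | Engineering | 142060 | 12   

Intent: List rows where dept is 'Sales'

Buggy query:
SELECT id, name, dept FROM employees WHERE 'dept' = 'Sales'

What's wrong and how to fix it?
Bug: 'dept' in single quotes is a string literal, not the column; the comparison is literal-vs-literal and never true

Fix: Reference the column as dept without single quotes

Corrected query:
SELECT id, name, dept FROM employees WHERE dept = 'Sales'

Result:
id | name | dept 
---+------+------
3  | Kate | Sales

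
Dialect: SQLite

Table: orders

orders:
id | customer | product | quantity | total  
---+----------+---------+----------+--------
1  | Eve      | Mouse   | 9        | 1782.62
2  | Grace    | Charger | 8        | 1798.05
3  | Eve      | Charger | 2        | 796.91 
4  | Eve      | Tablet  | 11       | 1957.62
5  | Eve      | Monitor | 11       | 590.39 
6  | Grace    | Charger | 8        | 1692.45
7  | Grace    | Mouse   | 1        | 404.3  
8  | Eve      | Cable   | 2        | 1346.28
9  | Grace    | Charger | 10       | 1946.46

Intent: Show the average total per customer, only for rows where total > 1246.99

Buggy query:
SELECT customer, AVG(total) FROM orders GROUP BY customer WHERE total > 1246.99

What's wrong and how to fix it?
Bug: WHERE cannot follow GROUP BY

Fix: Move the WHERE clause before GROUP BY

Corrected query:
SELECT customer, AVG(total) FROM orders WHERE total > 1246.99 GROUP BY customer

Result:
customer | AVG(total) 
---------+------------
Eve      | 1695.506667
Grace    | 1812.32    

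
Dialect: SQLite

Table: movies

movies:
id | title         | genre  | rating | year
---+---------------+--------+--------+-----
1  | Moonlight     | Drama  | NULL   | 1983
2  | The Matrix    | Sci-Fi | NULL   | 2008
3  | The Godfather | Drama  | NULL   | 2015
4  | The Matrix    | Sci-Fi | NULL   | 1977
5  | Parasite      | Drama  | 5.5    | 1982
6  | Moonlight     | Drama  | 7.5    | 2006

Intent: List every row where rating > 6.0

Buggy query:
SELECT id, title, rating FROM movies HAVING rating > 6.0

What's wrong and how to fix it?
Bug: HAVING filters the output of aggregation, but this query has no GROUP BY and no aggregate functions, so SQLite rejects it (HAVING clause on a non-aggregate query); the condition here is per row

Fix: Replace HAVING with WHERE since the condition applies to individual rows

Corrected query:
SELECT id, title, rating FROM movies WHERE rating > 6.0

Result:
id | title     | rating
---+-----------+-------
6  | Moonlight | 7.5   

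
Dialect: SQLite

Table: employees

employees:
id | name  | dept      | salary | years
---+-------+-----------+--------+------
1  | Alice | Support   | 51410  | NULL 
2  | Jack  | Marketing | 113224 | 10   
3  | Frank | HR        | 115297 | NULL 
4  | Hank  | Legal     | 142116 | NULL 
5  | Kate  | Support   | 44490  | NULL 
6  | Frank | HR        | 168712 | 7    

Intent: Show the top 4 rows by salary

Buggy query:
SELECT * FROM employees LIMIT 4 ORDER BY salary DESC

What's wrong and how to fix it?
Bug: LIMIT must come after ORDER BY

Fix: Sort with ORDER BY, then apply LIMIT

Corrected query:
SELECT * FROM employees ORDER BY salary DESC LIMIT 4

Result:
id | name  | dept      | salary | years
---+-------+-----------+--------+------
6  | Frank | HR        | 168712 | 7    
4  | Hank  | Legal     | 142116 | NULL 
3  | Frank | HR        | 115297 | NULL 
2  | Jack  | Marketing | 113224 | 10   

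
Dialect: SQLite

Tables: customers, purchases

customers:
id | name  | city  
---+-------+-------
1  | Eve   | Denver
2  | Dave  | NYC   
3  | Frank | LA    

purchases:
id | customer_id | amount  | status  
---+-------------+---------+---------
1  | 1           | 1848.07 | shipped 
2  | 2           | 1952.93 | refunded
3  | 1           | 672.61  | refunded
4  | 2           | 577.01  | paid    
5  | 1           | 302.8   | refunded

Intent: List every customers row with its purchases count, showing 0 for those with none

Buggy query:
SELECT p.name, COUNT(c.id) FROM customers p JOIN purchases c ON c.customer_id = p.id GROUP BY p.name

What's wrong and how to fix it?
Bug: An inner join excludes parents with zero children

Fix: Use LEFT JOIN so parents without children still appear (COUNT(c.id) gives 0)

Corrected query:
SELECT p.name, COUNT(c.id) FROM customers p LEFT JOIN purchases c ON c.customer_id = p.id GROUP BY p.name

Result:
name  | COUNT(c.id)
------+------------
Dave  | 2          
Eve   | 3          
Frank | 0          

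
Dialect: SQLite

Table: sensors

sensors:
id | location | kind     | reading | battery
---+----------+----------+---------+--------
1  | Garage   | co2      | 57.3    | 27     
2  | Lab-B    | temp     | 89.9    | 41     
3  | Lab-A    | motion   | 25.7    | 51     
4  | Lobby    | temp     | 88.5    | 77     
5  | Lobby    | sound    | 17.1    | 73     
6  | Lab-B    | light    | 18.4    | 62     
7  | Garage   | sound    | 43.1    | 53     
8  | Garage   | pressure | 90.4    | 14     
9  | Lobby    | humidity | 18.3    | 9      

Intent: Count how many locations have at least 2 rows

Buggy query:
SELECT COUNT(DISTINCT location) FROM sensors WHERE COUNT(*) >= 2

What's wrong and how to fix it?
Bug: COUNT(*) cannot appear in WHERE; the per-group count doesn't exist yet

Fix: Group first with HAVING COUNT(*) >= 2, then COUNT the resulting groups

Corrected query:
SELECT COUNT(*) FROM (SELECT location FROM sensors GROUP BY location HAVING COUNT(*) >= 2)

Result:
COUNT(*)
--------
3       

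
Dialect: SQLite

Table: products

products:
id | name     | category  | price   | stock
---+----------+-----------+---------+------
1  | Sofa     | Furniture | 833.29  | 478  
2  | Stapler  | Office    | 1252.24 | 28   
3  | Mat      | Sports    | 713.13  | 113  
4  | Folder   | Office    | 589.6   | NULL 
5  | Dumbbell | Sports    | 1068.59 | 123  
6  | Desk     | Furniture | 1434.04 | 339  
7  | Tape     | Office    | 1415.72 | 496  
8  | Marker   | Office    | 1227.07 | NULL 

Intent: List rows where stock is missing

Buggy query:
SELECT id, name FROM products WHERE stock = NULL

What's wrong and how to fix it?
Bug: Comparing to NULL with '=' never matches; NULL = NULL is unknown, not true

Fix: Replace '= NULL' with 'IS NULL'

Corrected query:
SELECT id, name FROM products WHERE stock IS NULL

Result:
id | name  
---+-------
4  | Folder
8  | Marker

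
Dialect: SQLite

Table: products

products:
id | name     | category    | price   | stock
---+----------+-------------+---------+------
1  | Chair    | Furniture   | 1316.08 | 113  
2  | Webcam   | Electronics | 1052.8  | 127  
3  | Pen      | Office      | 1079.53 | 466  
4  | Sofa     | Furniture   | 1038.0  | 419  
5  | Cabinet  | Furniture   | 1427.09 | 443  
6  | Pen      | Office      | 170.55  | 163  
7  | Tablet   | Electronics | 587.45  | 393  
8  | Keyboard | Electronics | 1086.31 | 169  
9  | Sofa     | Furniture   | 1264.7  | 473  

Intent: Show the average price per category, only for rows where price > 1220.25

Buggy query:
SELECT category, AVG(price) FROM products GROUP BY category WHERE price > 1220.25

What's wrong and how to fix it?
Bug: Row-level WHERE must come before GROUP BY in the clause order

Fix: Place WHERE between FROM and GROUP BY

Corrected query:
SELECT category, AVG(price) FROM products WHERE price > 1220.25 GROUP BY category

Result:
category  | AVG(price) 
----------+------------
Furniture | 1335.956667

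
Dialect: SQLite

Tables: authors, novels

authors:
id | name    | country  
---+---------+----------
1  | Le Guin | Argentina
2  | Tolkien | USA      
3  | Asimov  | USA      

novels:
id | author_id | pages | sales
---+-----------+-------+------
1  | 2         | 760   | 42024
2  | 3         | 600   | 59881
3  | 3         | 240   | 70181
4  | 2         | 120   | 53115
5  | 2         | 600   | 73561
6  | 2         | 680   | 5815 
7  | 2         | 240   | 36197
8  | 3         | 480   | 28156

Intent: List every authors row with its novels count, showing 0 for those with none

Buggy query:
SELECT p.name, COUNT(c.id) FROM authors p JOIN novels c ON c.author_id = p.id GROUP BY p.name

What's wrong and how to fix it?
Bug: INNER JOIN drops authors rows that have no matching novels rows

Fix: Use LEFT JOIN so parents without children still appear (COUNT(c.id) gives 0)

Corrected query:
SELECT p.name, COUNT(c.id) FROM authors p LEFT JOIN novels c ON c.author_id = p.id GROUP BY p.name

Result:
name    | COUNT(c.id)
--------+------------
Asimov  | 3          
Le Guin | 0          
Tolkien | 5          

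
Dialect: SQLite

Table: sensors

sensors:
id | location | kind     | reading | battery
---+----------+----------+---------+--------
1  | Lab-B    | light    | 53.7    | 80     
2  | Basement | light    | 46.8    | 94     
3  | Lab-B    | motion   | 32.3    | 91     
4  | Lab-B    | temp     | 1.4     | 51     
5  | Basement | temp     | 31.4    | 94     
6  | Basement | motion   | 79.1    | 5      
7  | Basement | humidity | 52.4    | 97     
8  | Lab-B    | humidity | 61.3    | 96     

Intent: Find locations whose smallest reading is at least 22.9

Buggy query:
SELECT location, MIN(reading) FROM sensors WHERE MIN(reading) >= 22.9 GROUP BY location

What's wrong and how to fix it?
Bug: Aggregates like MIN are computed per group after WHERE runs

Fix: Use HAVING for the per-group MIN condition

Corrected query:
SELECT location, MIN(reading) FROM sensors GROUP BY location HAVING MIN(reading) >= 22.9

Result:
location | MIN(reading)
---------+-------------
Basement | 31.4        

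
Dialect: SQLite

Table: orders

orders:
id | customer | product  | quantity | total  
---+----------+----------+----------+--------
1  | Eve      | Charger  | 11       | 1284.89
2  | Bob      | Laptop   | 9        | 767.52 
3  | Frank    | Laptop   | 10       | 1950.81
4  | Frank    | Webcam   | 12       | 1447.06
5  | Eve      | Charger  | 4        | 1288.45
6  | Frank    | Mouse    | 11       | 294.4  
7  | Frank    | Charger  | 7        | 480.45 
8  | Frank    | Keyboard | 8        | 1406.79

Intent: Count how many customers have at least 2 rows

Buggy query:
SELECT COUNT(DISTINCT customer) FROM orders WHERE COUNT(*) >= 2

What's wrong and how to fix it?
Bug: COUNT(*) cannot appear in WHERE; the per-group count doesn't exist yet

Fix: Use a subquery that GROUPs and filters with HAVING, then count its rows

Corrected query:
SELECT COUNT(*) FROM (SELECT customer FROM orders GROUP BY customer HAVING COUNT(*) >= 2)

Result:
COUNT(*)
--------
2       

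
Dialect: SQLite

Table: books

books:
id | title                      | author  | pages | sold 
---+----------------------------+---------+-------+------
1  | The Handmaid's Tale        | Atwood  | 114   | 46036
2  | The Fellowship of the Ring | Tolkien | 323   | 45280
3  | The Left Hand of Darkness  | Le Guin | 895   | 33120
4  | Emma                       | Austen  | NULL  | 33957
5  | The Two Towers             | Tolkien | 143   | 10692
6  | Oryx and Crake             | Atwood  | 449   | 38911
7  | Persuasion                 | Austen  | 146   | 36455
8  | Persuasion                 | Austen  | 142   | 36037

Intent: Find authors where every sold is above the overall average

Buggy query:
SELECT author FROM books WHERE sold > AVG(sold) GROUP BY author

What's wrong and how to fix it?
Bug: WHERE evaluates per row before aggregation, so AVG() is unavailable

Fix: Use a subquery for AVG and a HAVING MIN(...) filter so the condition holds for every row in the group

Corrected query:
SELECT author FROM books GROUP BY author HAVING MIN(sold) > (SELECT AVG(sold) FROM books)

Result:
author
------
Atwood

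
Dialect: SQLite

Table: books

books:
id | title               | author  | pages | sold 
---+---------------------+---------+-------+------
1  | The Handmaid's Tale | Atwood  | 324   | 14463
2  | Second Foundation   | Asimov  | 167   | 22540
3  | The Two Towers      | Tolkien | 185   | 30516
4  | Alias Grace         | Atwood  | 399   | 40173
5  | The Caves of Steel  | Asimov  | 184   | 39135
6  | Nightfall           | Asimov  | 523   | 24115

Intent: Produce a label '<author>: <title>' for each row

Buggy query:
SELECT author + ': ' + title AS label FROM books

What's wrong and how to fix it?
Bug: '+' is numeric addition; on text columns SQLite converts them to 0 instead of concatenating

Fix: Replace + with || to concatenate text

Corrected query:
SELECT author || ': ' || title AS label FROM books

Result:
label                      
---------------------------
Atwood: The Handmaid's Tale
Asimov: Second Foundation  
Tolkien: The Two Towers    
Atwood: Alias Grace        
Asimov: The Caves of Steel 
Asimov: Nightfall          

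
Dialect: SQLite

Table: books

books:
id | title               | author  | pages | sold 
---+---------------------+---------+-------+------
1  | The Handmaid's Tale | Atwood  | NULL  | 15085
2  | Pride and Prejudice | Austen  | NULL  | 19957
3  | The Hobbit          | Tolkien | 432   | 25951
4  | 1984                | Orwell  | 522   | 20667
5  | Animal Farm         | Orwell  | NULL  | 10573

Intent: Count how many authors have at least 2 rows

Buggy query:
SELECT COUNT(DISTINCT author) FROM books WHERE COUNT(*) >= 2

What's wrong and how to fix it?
Bug: WHERE filters individual rows, not groups, so a group-level COUNT is invalid there

Fix: Use a subquery that GROUPs and filters with HAVING, then count its rows

Corrected query:
SELECT COUNT(*) FROM (SELECT author FROM books GROUP BY author HAVING COUNT(*) >= 2)

Result:
COUNT(*)
--------
1       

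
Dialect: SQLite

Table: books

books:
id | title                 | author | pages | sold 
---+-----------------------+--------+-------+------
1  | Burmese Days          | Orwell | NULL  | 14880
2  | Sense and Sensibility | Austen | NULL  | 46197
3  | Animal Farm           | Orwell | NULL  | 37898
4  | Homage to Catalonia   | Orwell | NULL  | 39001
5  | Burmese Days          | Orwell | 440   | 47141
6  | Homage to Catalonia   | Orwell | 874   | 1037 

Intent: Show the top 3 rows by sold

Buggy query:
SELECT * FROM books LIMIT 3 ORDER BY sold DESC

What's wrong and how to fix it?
Bug: LIMIT must come after ORDER BY

Fix: Sort with ORDER BY, then apply LIMIT

Corrected query:
SELECT * FROM books ORDER BY sold DESC LIMIT 3

Result:
id | title                 | author | pages | sold 
---+-----------------------+--------+-------+------
5  | Burmese Days          | Orwell | 440   | 47141
2  | Sense and Sensibility | Austen | NULL  | 46197
4  | Homage to Catalonia   | Orwell | NULL  | 39001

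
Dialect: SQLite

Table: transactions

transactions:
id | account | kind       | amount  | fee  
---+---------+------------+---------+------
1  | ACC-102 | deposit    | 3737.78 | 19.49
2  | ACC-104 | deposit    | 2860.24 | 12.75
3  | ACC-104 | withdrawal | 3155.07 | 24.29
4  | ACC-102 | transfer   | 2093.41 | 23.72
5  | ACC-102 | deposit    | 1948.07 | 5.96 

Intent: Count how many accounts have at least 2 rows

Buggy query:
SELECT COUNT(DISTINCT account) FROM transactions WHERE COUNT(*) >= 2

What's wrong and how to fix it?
Bug: WHERE filters individual rows, not groups, so a group-level COUNT is invalid there

Fix: Group first with HAVING COUNT(*) >= 2, then COUNT the resulting groups

Corrected query:
SELECT COUNT(*) FROM (SELECT account FROM transactions GROUP BY account HAVING COUNT(*) >= 2)

Result:
COUNT(*)
--------
2       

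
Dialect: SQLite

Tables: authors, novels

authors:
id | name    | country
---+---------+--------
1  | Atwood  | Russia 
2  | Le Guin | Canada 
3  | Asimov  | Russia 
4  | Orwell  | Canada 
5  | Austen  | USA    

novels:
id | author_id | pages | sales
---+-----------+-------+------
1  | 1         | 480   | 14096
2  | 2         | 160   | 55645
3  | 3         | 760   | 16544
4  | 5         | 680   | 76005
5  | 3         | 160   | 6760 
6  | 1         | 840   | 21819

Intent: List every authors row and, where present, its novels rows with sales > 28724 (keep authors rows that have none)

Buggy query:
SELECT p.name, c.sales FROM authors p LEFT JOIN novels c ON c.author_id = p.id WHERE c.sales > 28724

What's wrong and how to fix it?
Bug: A WHERE condition on the right-hand table after LEFT JOIN drops unmatched parents

Fix: Move the right-table condition into the ON clause so unmatched parents are kept

Corrected query:
SELECT p.name, c.sales FROM authors p LEFT JOIN novels c ON c.author_id = p.id AND c.sales > 28724

Result:
name    | sales
--------+------
Atwood  | NULL 
Le Guin | 55645
Asimov  | NULL 
Orwell  | NULL 
Austen  | 76005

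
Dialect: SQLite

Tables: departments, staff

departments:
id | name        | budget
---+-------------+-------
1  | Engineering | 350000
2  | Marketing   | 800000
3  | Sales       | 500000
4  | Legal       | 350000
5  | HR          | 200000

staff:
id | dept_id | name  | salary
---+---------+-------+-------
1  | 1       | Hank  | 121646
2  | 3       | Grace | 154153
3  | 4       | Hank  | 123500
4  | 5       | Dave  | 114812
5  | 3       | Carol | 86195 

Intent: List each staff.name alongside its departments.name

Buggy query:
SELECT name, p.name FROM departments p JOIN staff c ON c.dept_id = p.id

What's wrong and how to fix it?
Bug: Both tables have a 'name' column; the unqualified reference is ambiguous

Fix: Qualify the column with its table alias (c.name)

Corrected query:
SELECT c.name, p.name FROM departments p JOIN staff c ON c.dept_id = p.id

Result:
name  | name       
------+------------
Hank  | Engineering
Grace | Sales      
Hank  | Legal      
Dave  | HR         
Carol | Sales      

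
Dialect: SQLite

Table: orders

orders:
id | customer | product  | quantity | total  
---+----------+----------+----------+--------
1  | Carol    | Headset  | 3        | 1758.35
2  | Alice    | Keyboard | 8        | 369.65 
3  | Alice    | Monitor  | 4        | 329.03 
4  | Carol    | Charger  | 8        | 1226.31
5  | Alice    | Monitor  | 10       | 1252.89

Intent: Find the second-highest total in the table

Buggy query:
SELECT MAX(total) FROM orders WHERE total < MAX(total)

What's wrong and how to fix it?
Bug: The inner MAX is an aggregate inside WHERE, which is not allowed

Fix: Put the inner MAX in a scalar subquery

Corrected query:
SELECT MAX(total) FROM orders WHERE total < (SELECT MAX(total) FROM orders)

Result:
MAX(total)
----------
1252.89   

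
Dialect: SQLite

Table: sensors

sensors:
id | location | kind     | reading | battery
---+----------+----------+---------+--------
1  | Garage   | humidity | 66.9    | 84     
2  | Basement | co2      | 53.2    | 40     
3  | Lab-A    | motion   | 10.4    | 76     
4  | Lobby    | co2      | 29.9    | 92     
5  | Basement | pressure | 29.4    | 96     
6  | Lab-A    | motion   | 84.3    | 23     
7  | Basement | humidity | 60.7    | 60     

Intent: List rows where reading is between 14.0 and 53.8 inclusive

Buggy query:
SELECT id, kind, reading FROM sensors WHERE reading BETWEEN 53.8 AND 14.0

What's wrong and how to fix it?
Bug: BETWEEN expects the lower bound first; with 53.8 AND 14.0 the range is empty

Fix: Write BETWEEN 14.0 AND 53.8

Corrected query:
SELECT id, kind, reading FROM sensors WHERE reading BETWEEN 14.0 AND 53.8

Result:
id | kind     | reading
---+----------+--------
2  | co2      | 53.2   
4  | co2      | 29.9   
5  | pressure | 29.4   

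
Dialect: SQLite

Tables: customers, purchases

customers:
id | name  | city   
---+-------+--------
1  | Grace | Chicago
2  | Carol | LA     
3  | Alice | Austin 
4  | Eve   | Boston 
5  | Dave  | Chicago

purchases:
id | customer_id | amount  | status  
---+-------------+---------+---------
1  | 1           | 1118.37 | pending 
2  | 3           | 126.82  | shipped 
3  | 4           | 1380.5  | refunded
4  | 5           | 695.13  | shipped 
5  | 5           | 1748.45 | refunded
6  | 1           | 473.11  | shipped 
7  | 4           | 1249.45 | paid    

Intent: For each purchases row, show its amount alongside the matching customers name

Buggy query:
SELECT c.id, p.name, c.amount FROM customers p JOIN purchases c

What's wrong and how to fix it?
Bug: Missing join condition: each purchases row is matched to all customers rows instead of just its own

Fix: Add ON c.customer_id = p.id to the JOIN

Corrected query:
SELECT c.id, p.name, c.amount FROM customers p JOIN purchases c ON c.customer_id = p.id

Result:
id | name  | amount 
---+-------+--------
1  | Grace | 1118.37
2  | Alice | 126.82 
3  | Eve   | 1380.5 
4  | Dave  | 695.13 
5  | Dave  | 1748.45
6  | Grace | 473.11 
7  | Eve   | 1249.45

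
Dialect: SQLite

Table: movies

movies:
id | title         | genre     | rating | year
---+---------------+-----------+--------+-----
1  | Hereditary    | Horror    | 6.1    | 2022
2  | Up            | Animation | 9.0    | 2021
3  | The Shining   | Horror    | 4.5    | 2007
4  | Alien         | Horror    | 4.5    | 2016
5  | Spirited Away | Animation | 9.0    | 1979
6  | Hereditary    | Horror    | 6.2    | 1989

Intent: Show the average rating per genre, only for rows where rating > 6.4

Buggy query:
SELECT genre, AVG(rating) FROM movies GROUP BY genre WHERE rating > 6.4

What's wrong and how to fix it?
Bug: WHERE cannot follow GROUP BY

Fix: Place WHERE between FROM and GROUP BY

Corrected query:
SELECT genre, AVG(rating) FROM movies WHERE rating > 6.4 GROUP BY genre

Result:
genre     | AVG(rating)
----------+------------
Animation | 9          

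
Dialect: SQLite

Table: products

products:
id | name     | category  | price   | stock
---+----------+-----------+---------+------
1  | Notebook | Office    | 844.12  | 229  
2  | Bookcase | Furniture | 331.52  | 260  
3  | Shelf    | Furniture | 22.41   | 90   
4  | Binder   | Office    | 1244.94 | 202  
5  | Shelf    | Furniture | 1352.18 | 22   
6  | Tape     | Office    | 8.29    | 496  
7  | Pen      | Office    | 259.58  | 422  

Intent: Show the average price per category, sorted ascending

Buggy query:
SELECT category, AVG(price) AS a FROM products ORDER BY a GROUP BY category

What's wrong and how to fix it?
Bug: ORDER BY appears before GROUP BY; SQL clause order requires GROUP BY first

Fix: Reorder: SELECT … FROM … GROUP BY … ORDER BY …

Corrected query:
SELECT category, AVG(price) AS a FROM products GROUP BY category ORDER BY a

Result:
category  | a         
----------+-----------
Furniture | 568.703333
Office    | 589.2325  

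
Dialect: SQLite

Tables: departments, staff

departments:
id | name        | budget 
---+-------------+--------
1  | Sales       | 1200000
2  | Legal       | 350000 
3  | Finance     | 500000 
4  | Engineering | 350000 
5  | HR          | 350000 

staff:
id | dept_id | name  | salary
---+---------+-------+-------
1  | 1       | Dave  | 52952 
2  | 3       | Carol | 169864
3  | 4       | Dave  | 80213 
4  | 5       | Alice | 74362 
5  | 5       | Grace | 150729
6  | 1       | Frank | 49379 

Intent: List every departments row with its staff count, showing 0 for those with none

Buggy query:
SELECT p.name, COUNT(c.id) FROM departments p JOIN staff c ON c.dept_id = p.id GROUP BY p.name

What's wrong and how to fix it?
Bug: INNER JOIN drops departments rows that have no matching staff rows

Fix: Use LEFT JOIN so parents without children still appear (COUNT(c.id) gives 0)

Corrected query:
SELECT p.name, COUNT(c.id) FROM departments p LEFT JOIN staff c ON c.dept_id = p.id GROUP BY p.name

Result:
name        | COUNT(c.id)
------------+------------
Engineering | 1          
Finance     | 1          
HR          | 2          
Legal       | 0          
Sales       | 2          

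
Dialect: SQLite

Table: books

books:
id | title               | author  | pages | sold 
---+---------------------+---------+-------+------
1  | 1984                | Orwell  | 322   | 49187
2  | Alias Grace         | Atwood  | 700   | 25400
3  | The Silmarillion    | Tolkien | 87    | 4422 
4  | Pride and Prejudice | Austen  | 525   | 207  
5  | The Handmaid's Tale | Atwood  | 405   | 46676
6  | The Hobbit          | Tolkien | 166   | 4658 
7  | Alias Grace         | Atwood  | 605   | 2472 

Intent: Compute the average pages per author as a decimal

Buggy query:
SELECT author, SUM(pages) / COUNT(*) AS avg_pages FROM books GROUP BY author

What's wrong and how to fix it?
Bug: SUM(pages) and COUNT(*) are both integers; the division truncates the fractional part

Fix: Multiply by 1.0 (or CAST to REAL) to force floating-point division

Corrected query:
SELECT author, SUM(pages) * 1.0 / COUNT(*) AS avg_pages FROM books GROUP BY author

Result:
author  | avg_pages
--------+----------
Atwood  | 570      
Austen  | 525      
Orwell  | 322      
Tolkien | 126.5    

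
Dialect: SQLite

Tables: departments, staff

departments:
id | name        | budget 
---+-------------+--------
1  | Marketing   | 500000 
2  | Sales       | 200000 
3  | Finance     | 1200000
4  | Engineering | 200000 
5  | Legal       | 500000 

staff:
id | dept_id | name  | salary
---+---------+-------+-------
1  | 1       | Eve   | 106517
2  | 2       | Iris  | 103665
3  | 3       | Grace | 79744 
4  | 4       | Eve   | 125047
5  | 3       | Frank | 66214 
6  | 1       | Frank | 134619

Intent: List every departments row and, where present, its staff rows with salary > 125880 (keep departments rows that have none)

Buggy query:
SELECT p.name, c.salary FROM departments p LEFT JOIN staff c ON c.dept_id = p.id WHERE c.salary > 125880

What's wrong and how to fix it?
Bug: A WHERE condition on the right-hand table after LEFT JOIN drops unmatched parents

Fix: Put 'c.salary > 125880' in the JOIN's ON clause instead of WHERE

Corrected query:
SELECT p.name, c.salary FROM departments p LEFT JOIN staff c ON c.dept_id = p.id AND c.salary > 125880

Result:
name        | salary
------------+-------
Marketing   | 134619
Sales       | NULL  
Finance     | NULL  
Engineering | NULL  
Legal       | NULL  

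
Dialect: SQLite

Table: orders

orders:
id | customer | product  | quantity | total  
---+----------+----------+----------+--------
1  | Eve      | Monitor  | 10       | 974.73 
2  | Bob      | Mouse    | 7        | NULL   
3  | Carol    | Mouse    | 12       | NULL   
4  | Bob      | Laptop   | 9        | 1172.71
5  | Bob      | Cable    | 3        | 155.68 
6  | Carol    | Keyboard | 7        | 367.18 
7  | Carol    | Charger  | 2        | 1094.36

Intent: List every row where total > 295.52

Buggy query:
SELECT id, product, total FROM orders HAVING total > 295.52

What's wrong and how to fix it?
Bug: This is a non-aggregate query (no GROUP BY, no aggregates), so in SQLite the HAVING clause is invalid here; a row-level condition belongs in WHERE

Fix: Use WHERE for row-level filtering

Corrected query:
SELECT id, product, total FROM orders WHERE total > 295.52

Result:
id | product  | total  
---+----------+--------
1  | Monitor  | 974.73 
4  | Laptop   | 1172.71
6  | Keyboard | 367.18 
7  | Charger  | 1094.36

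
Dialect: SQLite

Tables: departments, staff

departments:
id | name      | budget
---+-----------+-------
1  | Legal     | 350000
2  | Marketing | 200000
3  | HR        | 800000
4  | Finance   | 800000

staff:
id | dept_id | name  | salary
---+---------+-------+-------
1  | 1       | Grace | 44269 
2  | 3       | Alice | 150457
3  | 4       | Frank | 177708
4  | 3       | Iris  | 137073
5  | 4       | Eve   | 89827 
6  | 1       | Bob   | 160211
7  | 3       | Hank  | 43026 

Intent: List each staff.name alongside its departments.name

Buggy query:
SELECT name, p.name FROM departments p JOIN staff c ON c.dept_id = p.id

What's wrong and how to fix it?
Bug: Both tables have a 'name' column; the unqualified reference is ambiguous

Fix: Qualify the column with its table alias (c.name)

Corrected query:
SELECT c.name, p.name FROM departments p JOIN staff c ON c.dept_id = p.id

Result:
name  | name   
------+--------
Grace | Legal  
Alice | HR     
Frank | Finance
Iris  | HR     
Eve   | Finance
Bob   | Legal  
Hank  | HR     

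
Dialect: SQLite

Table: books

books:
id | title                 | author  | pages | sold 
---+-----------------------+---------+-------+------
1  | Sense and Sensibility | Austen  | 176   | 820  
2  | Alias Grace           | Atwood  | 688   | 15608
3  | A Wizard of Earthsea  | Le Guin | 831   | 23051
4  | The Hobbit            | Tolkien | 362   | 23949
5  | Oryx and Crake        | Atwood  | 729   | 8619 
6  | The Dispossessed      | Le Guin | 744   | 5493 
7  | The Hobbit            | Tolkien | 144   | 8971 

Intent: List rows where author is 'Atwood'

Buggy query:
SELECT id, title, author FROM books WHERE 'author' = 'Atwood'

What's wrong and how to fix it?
Bug: 'author' in single quotes is a string literal, not the column; the comparison is literal-vs-literal and never true

Fix: Remove the quotes around the column name (or use double quotes for an identifier)

Corrected query:
SELECT id, title, author FROM books WHERE author = 'Atwood'

Result:
id | title          | author
---+----------------+-------
2  | Alias Grace    | Atwood
5  | Oryx and Crake | Atwood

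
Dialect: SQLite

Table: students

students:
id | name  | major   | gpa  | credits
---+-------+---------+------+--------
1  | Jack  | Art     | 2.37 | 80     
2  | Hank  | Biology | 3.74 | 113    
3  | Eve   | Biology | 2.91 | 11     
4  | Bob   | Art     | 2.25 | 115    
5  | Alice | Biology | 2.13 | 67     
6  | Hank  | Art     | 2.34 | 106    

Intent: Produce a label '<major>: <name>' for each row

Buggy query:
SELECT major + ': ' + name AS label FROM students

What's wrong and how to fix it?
Bug: '+' is numeric addition; on text columns SQLite converts them to 0 instead of concatenating

Fix: Replace + with || to concatenate text

Corrected query:
SELECT major || ': ' || name AS label FROM students

Result:
label         
--------------
Art: Jack     
Biology: Hank 
Biology: Eve  
Art: Bob      
Biology: Alice
Art: Hank     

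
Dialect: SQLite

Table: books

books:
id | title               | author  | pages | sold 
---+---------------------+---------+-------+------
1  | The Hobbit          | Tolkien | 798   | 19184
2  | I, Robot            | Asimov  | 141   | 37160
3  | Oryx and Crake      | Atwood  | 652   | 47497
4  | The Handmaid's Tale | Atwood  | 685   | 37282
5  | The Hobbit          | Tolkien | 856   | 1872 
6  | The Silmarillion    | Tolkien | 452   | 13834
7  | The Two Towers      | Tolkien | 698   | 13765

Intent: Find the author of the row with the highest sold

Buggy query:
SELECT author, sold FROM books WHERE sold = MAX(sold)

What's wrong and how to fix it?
Bug: MAX(sold) is an aggregate and cannot be used directly in WHERE

Fix: Use a subquery: WHERE sold = (SELECT MAX(sold) FROM books)

Corrected query:
SELECT author, sold FROM books WHERE sold = (SELECT MAX(sold) FROM books)

Result:
author | sold 
-------+------
Atwood | 47497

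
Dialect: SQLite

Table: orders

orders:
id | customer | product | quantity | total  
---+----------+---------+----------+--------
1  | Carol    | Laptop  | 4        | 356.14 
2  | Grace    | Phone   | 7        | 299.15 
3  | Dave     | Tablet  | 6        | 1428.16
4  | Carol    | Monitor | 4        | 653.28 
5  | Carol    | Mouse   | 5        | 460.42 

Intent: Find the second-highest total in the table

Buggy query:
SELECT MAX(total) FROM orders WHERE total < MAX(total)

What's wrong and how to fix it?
Bug: MAX(total) on the right of the comparison is an aggregate-in-WHERE error

Fix: Compute the overall MAX in a subquery, then take MAX of rows below it

Corrected query:
SELECT MAX(total) FROM orders WHERE total < (SELECT MAX(total) FROM orders)

Result:
MAX(total)
----------
653.28    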